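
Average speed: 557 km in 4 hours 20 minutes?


Distance: 557 km
Time: 4h 20m = 260 min = 260/60 = 13/3 hours
Speed = 557 ÷ (13/3) = 557 × 3 / 13 = 1671/13 ≈ 128.5 km/h

128.5 km/h


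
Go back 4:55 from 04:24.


23:29

Start: 264 minutes from midnight
Subtract: 295 minutes
Remaining: 264 - 295 = -31
Negative → add 24×60 = 1409
Hours: 23, Minutes: 29


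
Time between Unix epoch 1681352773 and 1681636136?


Difference = 1681636136 - 1681352773 = 283363 seconds
In hours: 283363 / 3600 ≈ 78.7
In days: 283363 / 86400 ≈ 3.28

283363 seconds (78.7 hours / 3.28 days)


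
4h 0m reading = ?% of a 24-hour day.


16.7%

Time: 240 minutes
Day: 1440 minutes
Percentage = (240/1440) × 100 ≈ 16.7%


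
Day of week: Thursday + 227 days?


Start: Thursday (index 3)
(3 + 227) mod 7
= 230 mod 7
= 6
Index 6 → Sunday

Sunday


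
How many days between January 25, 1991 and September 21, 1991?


239 days

From January 25, 1991 to September 21, 1991
Rest of January 1991: 31 - 25 = 6
Full months: February 1991 28, March 31, April 30, May 31, June 30, July 31, August 31
Days into September 1991: 21
Total = 6 + 28 + 31 + 30 + 31 + 30 + 31 + 31 + 21 = 239 days


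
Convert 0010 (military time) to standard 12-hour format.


12:10 AM

Hour: 0
0 → 12 AM (midnight)


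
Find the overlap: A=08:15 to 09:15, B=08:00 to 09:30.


60 minutes

Meeting A: 495-555 (in minutes from midnight)
Meeting B: 480-570
Overlap start = max(495, 480) = 495
Overlap end = min(555, 570) = 555
Overlap = max(0, 555 - 495) = 60 min


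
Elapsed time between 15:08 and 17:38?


2h 30m

End time in minutes: 17×60 + 38 = 1058
Start time in minutes: 15×60 + 8 = 908
Difference = 1058 - 908 = 150 minutes
= 2 hours 30 minutes


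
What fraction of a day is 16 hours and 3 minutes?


0.6688 (66.88%)

Total minutes: 16×60 + 3 = 963
Day = 24×60 = 1440 minutes
Fraction = 963/1440 ≈ 0.6688
As a percentage: 963/1440 × 100 ≈ 66.88%


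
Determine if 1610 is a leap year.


Rules: divisible by 4 AND (not by 100 OR by 400)
1610 ÷ 4 = 402 remainder 2 → not divisible by 4
Not divisible by 4 → not a leap year

No


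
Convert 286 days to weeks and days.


40 weeks 6 days

Weeks: 286 ÷ 7 = 40 remainder 6


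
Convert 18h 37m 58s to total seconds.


Hours: 18 × 3600 = 64800
Minutes: 37 × 60 = 2220
Seconds: 58
Total = 64800 + 2220 + 58 = 67078

67078 seconds


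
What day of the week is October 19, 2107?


Zeller's congruence:
q=19, m=10, k=7, j=21
h = (19 + ⌊13×11/5⌋ + 7 + ⌊7/4⌋ + ⌊21/4⌋ - 2×21) mod 7
= (19 + 28 + 7 + 1 + 5 - 42) mod 7
= 18 mod 7 = 4
h=4 → Wednesday

Wednesday


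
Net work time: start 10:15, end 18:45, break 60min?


Total time = (18×60+45) - (10×60+15)
= 1125 - 615 = 510 min
Minus break: 510 - 60 = 450 min
= 7h 30m

7h 30m (450 minutes)


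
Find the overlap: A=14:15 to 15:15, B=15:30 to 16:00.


0 minutes

Meeting A: 855-915 (in minutes from midnight)
Meeting B: 930-960
Overlap start = max(855, 930) = 930
Overlap end = min(915, 960) = 915
Overlap = max(0, 915 - 930) = 0 min


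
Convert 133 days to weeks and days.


Weeks: 133 ÷ 7 = 19 remainder 0

19 weeks 0 days


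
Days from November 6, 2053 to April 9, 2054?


From November 6, 2053 to April 9, 2054
Rest of November 2053: 30 - 6 = 24
Full months: December 31, January 31, February 2054 28, March 31
Days into April 2054: 9
Total = 24 + 31 + 31 + 28 + 31 + 9 = 154 days

154 days


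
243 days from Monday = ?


Saturday

Start: Monday (index 0)
(0 + 243) mod 7
= 243 mod 7
= 5
Index 5 → Saturday


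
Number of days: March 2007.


Month: March (month 3)
March has 31 days

31 days


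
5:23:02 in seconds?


Hours: 5 × 3600 = 18000
Minutes: 23 × 60 = 1380
Seconds: 2
Total = 18000 + 1380 + 2 = 19382

19382 seconds


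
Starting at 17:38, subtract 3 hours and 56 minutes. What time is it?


13:42

Start: 1058 minutes from midnight
Subtract: 236 minutes
Remaining: 1058 - 236 = 822
Hours: 13, Minutes: 42


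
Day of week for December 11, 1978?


Monday

Zeller's congruence:
q=11, m=12, k=78, j=19
h = (11 + ⌊13×13/5⌋ + 78 + ⌊78/4⌋ + ⌊19/4⌋ - 2×19) mod 7
= (11 + 33 + 78 + 19 + 4 - 38) mod 7
= 107 mod 7 = 2
h=2 → Monday


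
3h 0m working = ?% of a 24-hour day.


Time: 180 minutes
Day: 1440 minutes
Percentage = (180/1440) × 100 = 12.5%

12.5%


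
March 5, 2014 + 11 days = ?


Start: March 5, 2014
Add 11 days
March 5 + 11 = March 16, 2014

March 16, 2014


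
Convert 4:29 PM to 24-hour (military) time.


Input: 4:29 PM
PM: 4 + 12 = 16

16:29


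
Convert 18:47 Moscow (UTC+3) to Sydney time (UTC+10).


01:47 (next day)

Time difference = UTC+10 - UTC+3 = +7 hours
New hour = (18 + 7) mod 24
= 25 mod 24 = 1
Minutes unchanged → 01:47; 25 ≥ 24 → next day


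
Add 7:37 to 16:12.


Start: 972 minutes from midnight
Add: 457 minutes
Total: 1429 minutes
Hours: 1429 ÷ 60 = 23 remainder 49

23:49


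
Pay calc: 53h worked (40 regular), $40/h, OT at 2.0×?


Regular: 40h × $40 = $1600.00
Overtime: 53 - 40 = 13h
OT pay: 13h × $40 × 2.0 = $1040.00
Total = $1600.00 + $1040.00 = $2640.00

$2640.00


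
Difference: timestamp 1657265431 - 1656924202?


Difference = 1657265431 - 1656924202 = 341229 seconds
In hours: 341229 / 3600 ≈ 94.8
In days: 341229 / 86400 ≈ 3.95

341229 seconds (94.8 hours / 3.95 days)


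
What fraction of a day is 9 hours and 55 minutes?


Total minutes: 9×60 + 55 = 595
Day = 24×60 = 1440 minutes
Fraction = 595/1440 ≈ 0.4132
As a percentage: 595/1440 × 100 ≈ 41.32%

0.4132 (41.32%)


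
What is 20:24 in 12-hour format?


Hour: 20
20 - 12 = 8 → PM

8:24 PM


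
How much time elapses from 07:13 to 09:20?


End time in minutes: 9×60 + 20 = 560
Start time in minutes: 7×60 + 13 = 433
Difference = 560 - 433 = 127 minutes
= 2 hours 7 minutes

2h 7m


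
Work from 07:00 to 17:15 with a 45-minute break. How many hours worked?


9h 30m (570 minutes)

Total time = (17×60+15) - (7×60+0)
= 1035 - 420 = 615 min
Minus break: 615 - 45 = 570 min
= 9h 30m


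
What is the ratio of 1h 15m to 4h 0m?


5:16 (0.31)

Duration 1: 75 minutes
Duration 2: 240 minutes
Ratio = 75:240
GCD = 15
Simplified = 5:16
As a decimal: 5/16 ≈ 0.31


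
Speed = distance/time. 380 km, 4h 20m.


Distance: 380 km
Time: 4h 20m = 260 min = 260/60 = 13/3 hours
Speed = 380 ÷ (13/3) = 380 × 3 / 13 = 1140/13 ≈ 87.7 km/h

87.7 km/h


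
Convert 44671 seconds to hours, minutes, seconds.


12h 24m 31s

Hours: 44671 ÷ 3600 = 12 remainder 1471
Minutes: 1471 ÷ 60 = 24 remainder 31
Seconds: 31


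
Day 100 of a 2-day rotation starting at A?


Shift B

Shifts: A, B
Start: A (index 0)
Day 100: (0 + 100 - 1) mod 2
= 99 mod 2
= 1
Index 1 → shift B


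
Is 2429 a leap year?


Rules: divisible by 4 AND (not by 100 OR by 400)
2429 ÷ 4 = 607 remainder 1 → not divisible by 4
Not divisible by 4 → not a leap year

No


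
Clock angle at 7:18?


111.0°

Hour hand = 7×30 + 18×0.5 = 219.0°
Minute hand = 18×6 = 108°
Difference = |219.0 - 108| = 111.0°


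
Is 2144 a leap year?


Yes

Rules: divisible by 4 AND (not by 100 OR by 400)
2144 ÷ 4 = 536 exactly → divisible by 4
2144 ÷ 100 = 21 remainder 44 → not divisible by 100
Divisible by 4 but not by 100 → leap year


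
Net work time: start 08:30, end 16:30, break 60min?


7h 0m (420 minutes)

Total time = (16×60+30) - (8×60+30)
= 990 - 510 = 480 min
Minus break: 480 - 60 = 420 min
= 7h 0m


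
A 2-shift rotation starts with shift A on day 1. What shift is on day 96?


Shifts: A, B
Start: A (index 0)
Day 96: (0 + 96 - 1) mod 2
= 95 mod 2
= 1
Index 1 → shift B

Shift B


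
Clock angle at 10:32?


124.0°

Hour hand = 10×30 + 32×0.5 = 316.0°
Minute hand = 32×6 = 192°
Difference = |316.0 - 192| = 124.0°


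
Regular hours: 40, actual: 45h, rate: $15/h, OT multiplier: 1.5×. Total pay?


$712.50

Regular: 40h × $15 = $600.00
Overtime: 45 - 40 = 5h
OT pay: 5h × $15 × 1.5 = $112.50
Total = $600.00 + $112.50 = $712.50


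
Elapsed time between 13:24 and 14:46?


End time in minutes: 14×60 + 46 = 886
Start time in minutes: 13×60 + 24 = 804
Difference = 886 - 804 = 82 minutes
= 1 hours 22 minutes

1h 22m


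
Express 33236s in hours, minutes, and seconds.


Hours: 33236 ÷ 3600 = 9 remainder 836
Minutes: 836 ÷ 60 = 13 remainder 56
Seconds: 56

9h 13m 56s


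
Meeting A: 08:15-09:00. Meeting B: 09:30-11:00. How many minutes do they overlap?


0 minutes

Meeting A: 495-540 (in minutes from midnight)
Meeting B: 570-660
Overlap start = max(495, 570) = 570
Overlap end = min(540, 660) = 540
Overlap = max(0, 540 - 570) = 0 min


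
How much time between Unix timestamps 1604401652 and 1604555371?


153719 seconds (42.7 hours / 1.78 days)

Difference = 1604555371 - 1604401652 = 153719 seconds
In hours: 153719 / 3600 ≈ 42.7
In days: 153719 / 86400 ≈ 1.78


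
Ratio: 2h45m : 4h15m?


11:17 (0.65)

Duration 1: 165 minutes
Duration 2: 255 minutes
Ratio = 165:255
GCD = 15
Simplified = 11:17
As a decimal: 11/17 ≈ 0.65


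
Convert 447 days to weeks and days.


63 weeks 6 days

Weeks: 447 ÷ 7 = 63 remainder 6


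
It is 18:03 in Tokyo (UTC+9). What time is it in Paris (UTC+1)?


Time difference = UTC+1 - UTC+9 = -8 hours
New hour = (18 -8) mod 24
= 10 mod 24 = 10
Minutes unchanged → 10:03

10:03


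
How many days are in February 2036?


29 days

Month: February (month 2)
February: 28 or 29 (leap year)
2036 leap year? Yes


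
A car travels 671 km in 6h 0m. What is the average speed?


Distance: 671 km
Time: 6 hours
Speed = 671 / 6 ≈ 111.8 km/h

111.8 km/h


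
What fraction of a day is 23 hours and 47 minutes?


Total minutes: 23×60 + 47 = 1427
Day = 24×60 = 1440 minutes
Fraction = 1427/1440 ≈ 0.9910
As a percentage: 1427/1440 × 100 ≈ 99.10%

0.9910 (99.10%)


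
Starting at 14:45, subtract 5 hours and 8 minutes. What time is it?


Start: 885 minutes from midnight
Subtract: 308 minutes
Remaining: 885 - 308 = 577
Hours: 9, Minutes: 37

09:37


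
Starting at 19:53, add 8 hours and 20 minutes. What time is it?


Start: 1193 minutes from midnight
Add: 500 minutes
Total: 1693 minutes
Hours: 1693 ÷ 60 = 28 remainder 13
28 ≥ 24 → 28 - 24 = 4 (next day)

04:13 (next day)


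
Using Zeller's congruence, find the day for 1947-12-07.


Sunday

Zeller's congruence:
q=7, m=12, k=47, j=19
h = (7 + ⌊13×13/5⌋ + 47 + ⌊47/4⌋ + ⌊19/4⌋ - 2×19) mod 7
= (7 + 33 + 47 + 11 + 4 - 38) mod 7
= 64 mod 7 = 1
h=1 → Sunday


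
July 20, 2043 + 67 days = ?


September 25, 2043

Start: July 20, 2043
Add 67 days
July 20 → August 1: 31 - 20 + 1 = 12 days (67 - 12 = 55 left)
August 1 → September 1: 31 - 1 + 1 = 31 days (55 - 31 = 24 left)
September 1 + 24 = September 25, 2043


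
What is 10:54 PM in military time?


Input: 10:54 PM
PM: 10 + 12 = 22

22:54


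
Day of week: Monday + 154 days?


Monday

Start: Monday (index 0)
(0 + 154) mod 7
= 154 mod 7
= 0
Index 0 → Monday


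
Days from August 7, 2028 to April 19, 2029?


255 days

From August 7, 2028 to April 19, 2029
Rest of August 2028: 31 - 7 = 24
Full months: September 30, October 31, November 30, December 31, January 31, February 2029 28, March 31
Days into April 2029: 19
Total = 24 + 30 + 31 + 30 + 31 + 31 + 28 + 31 + 19 = 255 days


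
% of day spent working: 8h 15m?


34.4%

Time: 495 minutes
Day: 1440 minutes
Percentage = (495/1440) × 100 ≈ 34.4%


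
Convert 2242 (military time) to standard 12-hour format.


Hour: 22
22 - 12 = 10 → PM

10:42 PM


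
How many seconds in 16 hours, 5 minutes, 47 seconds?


57947 seconds

Hours: 16 × 3600 = 57600
Minutes: 5 × 60 = 300
Seconds: 47
Total = 57600 + 300 + 47 = 57947


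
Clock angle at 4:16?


Hour hand = 4×30 + 16×0.5 = 128.0°
Minute hand = 16×6 = 96°
Difference = |128.0 - 96| = 32.0°

32.0°


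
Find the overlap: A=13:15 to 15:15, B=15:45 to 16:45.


Meeting A: 795-915 (in minutes from midnight)
Meeting B: 945-1005
Overlap start = max(795, 945) = 945
Overlap end = min(915, 1005) = 915
Overlap = max(0, 915 - 945) = 0 min

0 minutes


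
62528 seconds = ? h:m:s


Hours: 62528 ÷ 3600 = 17 remainder 1328
Minutes: 1328 ÷ 60 = 22 remainder 8
Seconds: 8

17h 22m 8s


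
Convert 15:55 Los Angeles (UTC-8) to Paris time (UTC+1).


00:55 (next day)

Time difference = UTC+1 - UTC-8 = +9 hours
New hour = (15 + 9) mod 24
= 24 mod 24 = 0
Minutes unchanged → 00:55; 24 ≥ 24 → next day


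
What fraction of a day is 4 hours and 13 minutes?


Total minutes: 4×60 + 13 = 253
Day = 24×60 = 1440 minutes
Fraction = 253/1440 ≈ 0.1757
As a percentage: 253/1440 × 100 ≈ 17.57%

0.1757 (17.57%)


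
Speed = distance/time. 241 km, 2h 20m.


Distance: 241 km
Time: 2h 20m = 140 min = 140/60 = 7/3 hours
Speed = 241 ÷ (7/3) = 241 × 3 / 7 = 723/7 ≈ 103.3 km/h

103.3 km/h


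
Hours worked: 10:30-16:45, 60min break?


5h 15m (315 minutes)

Total time = (16×60+45) - (10×60+30)
= 1005 - 630 = 375 min
Minus break: 375 - 60 = 315 min
= 5h 15m


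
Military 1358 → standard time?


1:58 PM

Hour: 13
13 - 12 = 1 → PM


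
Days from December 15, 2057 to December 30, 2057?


15 days

From December 15, 2057 to December 30, 2057
Same month: 30 - 15 = 15 days


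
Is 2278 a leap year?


No

Rules: divisible by 4 AND (not by 100 OR by 400)
2278 ÷ 4 = 569 remainder 2 → not divisible by 4
Not divisible by 4 → not a leap year


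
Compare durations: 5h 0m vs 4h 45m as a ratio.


20:19 (1.05)

Duration 1: 300 minutes
Duration 2: 285 minutes
Ratio = 300:285
GCD = 15
Simplified = 20:19
As a decimal: 20/19 ≈ 1.05


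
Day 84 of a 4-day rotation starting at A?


Shifts: A, B, C, D
Start: A (index 0)
Day 84: (0 + 84 - 1) mod 4
= 83 mod 4
= 3
Index 3 → shift D

Shift D


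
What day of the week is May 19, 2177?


Monday

Zeller's congruence:
q=19, m=5, k=77, j=21
h = (19 + ⌊13×6/5⌋ + 77 + ⌊77/4⌋ + ⌊21/4⌋ - 2×21) mod 7
= (19 + 15 + 77 + 19 + 5 - 42) mod 7
= 93 mod 7 = 2
h=2 → Monday


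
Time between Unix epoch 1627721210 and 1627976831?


Difference = 1627976831 - 1627721210 = 255621 seconds
In hours: 255621 / 3600 ≈ 71.0
In days: 255621 / 86400 ≈ 2.96

255621 seconds (71.0 hours / 2.96 days)


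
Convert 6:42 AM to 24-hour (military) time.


Input: 6:42 AM
AM hour stays: 6

06:42


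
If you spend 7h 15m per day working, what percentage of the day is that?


30.2%

Time: 435 minutes
Day: 1440 minutes
Percentage = (435/1440) × 100 ≈ 30.2%


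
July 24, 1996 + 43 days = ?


September 5, 1996

Start: July 24, 1996
Add 43 days
July 24 → August 1: 31 - 24 + 1 = 8 days (43 - 8 = 35 left)
August 1 → September 1: 31 - 1 + 1 = 31 days (35 - 31 = 4 left)
September 1 + 4 = September 5, 1996


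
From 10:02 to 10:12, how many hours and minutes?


End time in minutes: 10×60 + 12 = 612
Start time in minutes: 10×60 + 2 = 602
Difference = 612 - 602 = 10 minutes
= 0 hours 10 minutes

0h 10m


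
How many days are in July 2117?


Month: July (month 7)
July has 31 days

31 days


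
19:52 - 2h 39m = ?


17:13

Start: 1192 minutes from midnight
Subtract: 159 minutes
Remaining: 1192 - 159 = 1033
Hours: 17, Minutes: 13


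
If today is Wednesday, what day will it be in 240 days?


Start: Wednesday (index 2)
(2 + 240) mod 7
= 242 mod 7
= 4
Index 4 → Friday

Friday


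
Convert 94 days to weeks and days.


Weeks: 94 ÷ 7 = 13 remainder 3

13 weeks 3 days


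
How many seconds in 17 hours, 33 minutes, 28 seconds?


Hours: 17 × 3600 = 61200
Minutes: 33 × 60 = 1980
Seconds: 28
Total = 61200 + 1980 + 28 = 63208

63208 seconds


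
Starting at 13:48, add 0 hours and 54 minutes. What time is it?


14:42

Start: 828 minutes from midnight
Add: 54 minutes
Total: 882 minutes
Hours: 882 ÷ 60 = 14 remainder 42


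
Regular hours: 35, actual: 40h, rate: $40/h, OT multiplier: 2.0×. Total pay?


$1800.00

Regular: 35h × $40 = $1400.00
Overtime: 40 - 35 = 5h
OT pay: 5h × $40 × 2.0 = $400.00
Total = $1400.00 + $400.00 = $1800.00


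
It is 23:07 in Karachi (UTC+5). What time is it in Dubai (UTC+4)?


22:07

Time difference = UTC+4 - UTC+5 = -1 hours
New hour = (23 -1) mod 24
= 22 mod 24 = 22
Minutes unchanged → 22:07


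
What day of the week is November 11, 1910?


Friday

Zeller's congruence:
q=11, m=11, k=10, j=19
h = (11 + ⌊13×12/5⌋ + 10 + ⌊10/4⌋ + ⌊19/4⌋ - 2×19) mod 7
= (11 + 31 + 10 + 2 + 4 - 38) mod 7
= 20 mod 7 = 6
h=6 → Friday


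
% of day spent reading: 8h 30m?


35.4%

Time: 510 minutes
Day: 1440 minutes
Percentage = (510/1440) × 100 ≈ 35.4%


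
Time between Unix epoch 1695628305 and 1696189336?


Difference = 1696189336 - 1695628305 = 561031 seconds
In hours: 561031 / 3600 ≈ 155.8
In days: 561031 / 86400 ≈ 6.49

561031 seconds (155.8 hours / 6.49 days)


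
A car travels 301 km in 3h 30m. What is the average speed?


86.0 km/h

Distance: 301 km
Time: 3h 30m = 210 min = 210/60 = 7/2 hours
Speed = 301 ÷ (7/2) = 301 × 2 / 7 = 602/7 = 86.0 km/h


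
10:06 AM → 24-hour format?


10:06

Input: 10:06 AM
AM hour stays: 10


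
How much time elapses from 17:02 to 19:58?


End time in minutes: 19×60 + 58 = 1198
Start time in minutes: 17×60 + 2 = 1022
Difference = 1198 - 1022 = 176 minutes
= 2 hours 56 minutes

2h 56m


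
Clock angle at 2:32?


Hour hand = 2×30 + 32×0.5 = 76.0°
Minute hand = 32×6 = 192°
Difference = |76.0 - 192| = 116.0°

116.0°


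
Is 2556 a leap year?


Yes

Rules: divisible by 4 AND (not by 100 OR by 400)
2556 ÷ 4 = 639 exactly → divisible by 4
2556 ÷ 100 = 25 remainder 56 → not divisible by 100
Divisible by 4 but not by 100 → leap year


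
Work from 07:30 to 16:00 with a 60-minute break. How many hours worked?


7h 30m (450 minutes)

Total time = (16×60+0) - (7×60+30)
= 960 - 450 = 510 min
Minus break: 510 - 60 = 450 min
= 7h 30m


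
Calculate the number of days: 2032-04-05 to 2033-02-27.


From April 5, 2032 to February 27, 2033
Rest of April 2032: 30 - 5 = 25
Full months: May 31, June 30, July 31, August 31, September 30, October 31, November 30, December 31, January 31
Days into February 2033: 27
Total = 25 + 31 + 30 + 31 + 31 + 30 + 31 + 30 + 31 + 31 + 27 = 328 days

328 days


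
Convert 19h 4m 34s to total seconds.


68674 seconds

Hours: 19 × 3600 = 68400
Minutes: 4 × 60 = 240
Seconds: 34
Total = 68400 + 240 + 34 = 68674


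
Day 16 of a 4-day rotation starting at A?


Shifts: A, B, C, D
Start: A (index 0)
Day 16: (0 + 16 - 1) mod 4
= 15 mod 4
= 3
Index 3 → shift D

Shift D


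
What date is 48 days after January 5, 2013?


February 22, 2013

Start: January 5, 2013
Add 48 days
January 5 → February 1: 31 - 5 + 1 = 27 days (48 - 27 = 21 left)
February 1 + 21 = February 22, 2013


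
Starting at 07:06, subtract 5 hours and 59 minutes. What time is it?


Start: 426 minutes from midnight
Subtract: 359 minutes
Remaining: 426 - 359 = 67
Hours: 1, Minutes: 7

01:07


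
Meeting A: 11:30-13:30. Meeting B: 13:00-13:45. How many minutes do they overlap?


30 minutes

Meeting A: 690-810 (in minutes from midnight)
Meeting B: 780-825
Overlap start = max(690, 780) = 780
Overlap end = min(810, 825) = 810
Overlap = max(0, 810 - 780) = 30 min


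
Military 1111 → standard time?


Hour: 11
11 < 12 → AM

11:11 AM


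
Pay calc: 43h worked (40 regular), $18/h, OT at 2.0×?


$828.00

Regular: 40h × $18 = $720.00
Overtime: 43 - 40 = 3h
OT pay: 3h × $18 × 2.0 = $108.00
Total = $720.00 + $108.00 = $828.00


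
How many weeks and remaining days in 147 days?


Weeks: 147 ÷ 7 = 21 remainder 0

21 weeks 0 days


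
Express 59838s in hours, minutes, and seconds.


Hours: 59838 ÷ 3600 = 16 remainder 2238
Minutes: 2238 ÷ 60 = 37 remainder 18
Seconds: 18

16h 37m 18s


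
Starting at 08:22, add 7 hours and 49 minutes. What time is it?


Start: 502 minutes from midnight
Add: 469 minutes
Total: 971 minutes
Hours: 971 ÷ 60 = 16 remainder 11

16:11


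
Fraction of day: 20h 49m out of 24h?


0.8674 (86.74%)

Total minutes: 20×60 + 49 = 1249
Day = 24×60 = 1440 minutes
Fraction = 1249/1440 ≈ 0.8674
As a percentage: 1249/1440 × 100 ≈ 86.74%


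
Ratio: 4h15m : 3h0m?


17:12 (1.42)

Duration 1: 255 minutes
Duration 2: 180 minutes
Ratio = 255:180
GCD = 15
Simplified = 17:12
As a decimal: 17/12 ≈ 1.42


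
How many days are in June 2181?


Month: June (month 6)
June has 30 days

30 days


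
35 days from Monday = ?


Monday

Start: Monday (index 0)
(0 + 35) mod 7
= 35 mod 7
= 0
Index 0 → Monday


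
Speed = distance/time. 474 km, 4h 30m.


Distance: 474 km
Time: 4h 30m = 270 min = 270/60 = 9/2 hours
Speed = 474 ÷ (9/2) = 474 × 2 / 9 = 948/9 ≈ 105.3 km/h

105.3 km/h


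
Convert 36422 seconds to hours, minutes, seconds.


Hours: 36422 ÷ 3600 = 10 remainder 422
Minutes: 422 ÷ 60 = 7 remainder 2
Seconds: 2

10h 7m 2s


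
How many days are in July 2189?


31 days

Month: July (month 7)
July has 31 days


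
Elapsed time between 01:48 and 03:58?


End time in minutes: 3×60 + 58 = 238
Start time in minutes: 1×60 + 48 = 108
Difference = 238 - 108 = 130 minutes
= 2 hours 10 minutes

2h 10m


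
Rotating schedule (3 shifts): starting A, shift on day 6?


Shifts: A, B, C
Start: A (index 0)
Day 6: (0 + 6 - 1) mod 3
= 5 mod 3
= 2
Index 2 → shift C

Shift C


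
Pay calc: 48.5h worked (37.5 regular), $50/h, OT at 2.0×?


$2975.00

Regular: 37.5h × $50 = $1875.00
Overtime: 48.5 - 37.5 = 11.0h
OT pay: 11.0h × $50 × 2.0 = $1100.00
Total = $1875.00 + $1100.00 = $2975.00


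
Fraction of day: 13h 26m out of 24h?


0.5597 (55.97%)

Total minutes: 13×60 + 26 = 806
Day = 24×60 = 1440 minutes
Fraction = 806/1440 ≈ 0.5597
As a percentage: 806/1440 × 100 ≈ 55.97%


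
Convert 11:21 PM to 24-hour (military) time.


Input: 11:21 PM
PM: 11 + 12 = 23

23:21


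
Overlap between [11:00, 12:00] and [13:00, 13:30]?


0 minutes

Meeting A: 660-720 (in minutes from midnight)
Meeting B: 780-810
Overlap start = max(660, 780) = 780
Overlap end = min(720, 810) = 720
Overlap = max(0, 720 - 780) = 0 min


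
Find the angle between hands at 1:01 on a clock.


24.5°

Hour hand = 1×30 + 1×0.5 = 30.5°
Minute hand = 1×6 = 6°
Difference = |30.5 - 6| = 24.5°


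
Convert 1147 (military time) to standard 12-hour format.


Hour: 11
11 < 12 → AM

11:47 AM


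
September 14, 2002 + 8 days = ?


Start: September 14, 2002
Add 8 days
September 14 + 8 = September 22, 2002

September 22, 2002


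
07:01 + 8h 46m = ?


Start: 421 minutes from midnight
Add: 526 minutes
Total: 947 minutes
Hours: 947 ÷ 60 = 15 remainder 47

15:47


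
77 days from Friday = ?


Start: Friday (index 4)
(4 + 77) mod 7
= 81 mod 7
= 4
Index 4 → Friday

Friday


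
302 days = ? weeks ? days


43 weeks 1 days

Weeks: 302 ÷ 7 = 43 remainder 1


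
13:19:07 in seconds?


47947 seconds

Hours: 13 × 3600 = 46800
Minutes: 19 × 60 = 1140
Seconds: 7
Total = 46800 + 1140 + 7 = 47947


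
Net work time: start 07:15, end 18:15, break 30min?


10h 30m (630 minutes)

Total time = (18×60+15) - (7×60+15)
= 1095 - 435 = 660 min
Minus break: 660 - 30 = 630 min
= 10h 30m


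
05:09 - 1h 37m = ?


03:32

Start: 309 minutes from midnight
Subtract: 97 minutes
Remaining: 309 - 97 = 212
Hours: 3, Minutes: 32


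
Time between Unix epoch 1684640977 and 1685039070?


398093 seconds (110.6 hours / 4.61 days)

Difference = 1685039070 - 1684640977 = 398093 seconds
In hours: 398093 / 3600 ≈ 110.6
In days: 398093 / 86400 ≈ 4.61


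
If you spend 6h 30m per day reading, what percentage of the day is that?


27.1%

Time: 390 minutes
Day: 1440 minutes
Percentage = (390/1440) × 100 ≈ 27.1%


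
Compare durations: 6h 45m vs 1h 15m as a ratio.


27:5 (5.40)

Duration 1: 405 minutes
Duration 2: 75 minutes
Ratio = 405:75
GCD = 15
Simplified = 27:5
As a decimal: 27/5 = 5.40


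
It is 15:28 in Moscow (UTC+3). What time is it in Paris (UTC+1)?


13:28

Time difference = UTC+1 - UTC+3 = -2 hours
New hour = (15 -2) mod 24
= 13 mod 24 = 13
Minutes unchanged → 13:28


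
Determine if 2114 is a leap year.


Rules: divisible by 4 AND (not by 100 OR by 400)
2114 ÷ 4 = 528 remainder 2 → not divisible by 4
Not divisible by 4 → not a leap year

No


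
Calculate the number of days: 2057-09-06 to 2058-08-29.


From September 6, 2057 to August 29, 2058
Rest of September 2057: 30 - 6 = 24
Full months: October 31, November 30, December 31, January 31, February 2058 28, March 31, April 30, May 31, June 30, July 31
Days into August 2058: 29
Total = 24 + 31 + 30 + 31 + 31 + 28 + 31 + 30 + 31 + 30 + 31 + 29 = 357 days

357 days


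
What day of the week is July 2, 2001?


Zeller's congruence:
q=2, m=7, k=1, j=20
h = (2 + ⌊13×8/5⌋ + 1 + ⌊1/4⌋ + ⌊20/4⌋ - 2×20) mod 7
= (2 + 20 + 1 + 0 + 5 - 40) mod 7
= -12 mod 7 = 2
h=2 → Monday

Monday


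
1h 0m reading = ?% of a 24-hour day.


Time: 60 minutes
Day: 1440 minutes
Percentage = (60/1440) × 100 ≈ 4.2%

4.2%


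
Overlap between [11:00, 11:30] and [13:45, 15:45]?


0 minutes

Meeting A: 660-690 (in minutes from midnight)
Meeting B: 825-945
Overlap start = max(660, 825) = 825
Overlap end = min(690, 945) = 690
Overlap = max(0, 690 - 825) = 0 min


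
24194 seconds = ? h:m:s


Hours: 24194 ÷ 3600 = 6 remainder 2594
Minutes: 2594 ÷ 60 = 43 remainder 14
Seconds: 14

6h 43m 14s


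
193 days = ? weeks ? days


27 weeks 4 days

Weeks: 193 ÷ 7 = 27 remainder 4


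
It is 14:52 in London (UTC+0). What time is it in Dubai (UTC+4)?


18:52

Time difference = UTC+4 - UTC+0 = +4 hours
New hour = (14 + 4) mod 24
= 18 mod 24 = 18
Minutes unchanged → 18:52


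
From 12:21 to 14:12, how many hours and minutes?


End time in minutes: 14×60 + 12 = 852
Start time in minutes: 12×60 + 21 = 741
Difference = 852 - 741 = 111 minutes
= 1 hours 51 minutes

1h 51m


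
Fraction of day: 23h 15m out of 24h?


0.9688 (96.88%)

Total minutes: 23×60 + 15 = 1395
Day = 24×60 = 1440 minutes
Fraction = 1395/1440 ≈ 0.9688
As a percentage: 1395/1440 × 100 ≈ 96.88%


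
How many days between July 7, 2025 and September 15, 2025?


70 days

From July 7, 2025 to September 15, 2025
Rest of July 2025: 31 - 7 = 24
Full months: August 31
Days into September 2025: 15
Total = 24 + 31 + 15 = 70 days


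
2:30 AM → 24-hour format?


Input: 2:30 AM
AM hour stays: 2

02:30


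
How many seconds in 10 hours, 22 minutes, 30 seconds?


37350 seconds

Hours: 10 × 3600 = 36000
Minutes: 22 × 60 = 1320
Seconds: 30
Total = 36000 + 1320 + 30 = 37350


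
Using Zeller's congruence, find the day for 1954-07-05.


Monday

Zeller's congruence:
q=5, m=7, k=54, j=19
h = (5 + ⌊13×8/5⌋ + 54 + ⌊54/4⌋ + ⌊19/4⌋ - 2×19) mod 7
= (5 + 20 + 54 + 13 + 4 - 38) mod 7
= 58 mod 7 = 2
h=2 → Monday


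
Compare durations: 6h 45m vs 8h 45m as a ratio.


Duration 1: 405 minutes
Duration 2: 525 minutes
Ratio = 405:525
GCD = 15
Simplified = 27:35
As a decimal: 27/35 ≈ 0.77

27:35 (0.77)


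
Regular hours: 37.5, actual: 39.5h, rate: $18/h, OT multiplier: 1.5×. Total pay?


Regular: 37.5h × $18 = $675.00
Overtime: 39.5 - 37.5 = 2.0h
OT pay: 2.0h × $18 × 1.5 = $54.00
Total = $675.00 + $54.00 = $729.00

$729.00


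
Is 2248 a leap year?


Rules: divisible by 4 AND (not by 100 OR by 400)
2248 ÷ 4 = 562 exactly → divisible by 4
2248 ÷ 100 = 22 remainder 48 → not divisible by 100
Divisible by 4 but not by 100 → leap year

Yes


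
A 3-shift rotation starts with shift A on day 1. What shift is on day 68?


Shifts: A, B, C
Start: A (index 0)
Day 68: (0 + 68 - 1) mod 3
= 67 mod 3
= 1
Index 1 → shift B

Shift B


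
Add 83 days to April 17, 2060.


Start: April 17, 2060
Add 83 days
April 17 → May 1: 30 - 17 + 1 = 14 days (83 - 14 = 69 left)
May 1 → June 1: 31 - 1 + 1 = 31 days (69 - 31 = 38 left)
June 1 → July 1: 30 - 1 + 1 = 30 days (38 - 30 = 8 left)
July 1 + 8 = July 9, 2060

July 9, 2060


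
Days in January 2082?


31 days

Month: January (month 1)
January has 31 days


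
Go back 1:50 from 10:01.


Start: 601 minutes from midnight
Subtract: 110 minutes
Remaining: 601 - 110 = 491
Hours: 8, Minutes: 11

08:11


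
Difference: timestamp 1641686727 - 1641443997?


Difference = 1641686727 - 1641443997 = 242730 seconds
In hours: 242730 / 3600 ≈ 67.4
In days: 242730 / 86400 ≈ 2.81

242730 seconds (67.4 hours / 2.81 days)


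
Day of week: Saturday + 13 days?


Start: Saturday (index 5)
(5 + 13) mod 7
= 18 mod 7
= 4
Index 4 → Friday

Friday


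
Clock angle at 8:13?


Hour hand = 8×30 + 13×0.5 = 246.5°
Minute hand = 13×6 = 78°
Difference = |246.5 - 78| = 168.5°

168.5°


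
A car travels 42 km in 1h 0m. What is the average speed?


42.0 km/h

Distance: 42 km
Time: 1 hours
Speed = 42 / 1 = 42.0 km/h


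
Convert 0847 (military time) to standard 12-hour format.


Hour: 8
8 < 12 → AM

8:47 AM


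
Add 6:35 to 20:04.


02:39 (next day)

Start: 1204 minutes from midnight
Add: 395 minutes
Total: 1599 minutes
Hours: 1599 ÷ 60 = 26 remainder 39
26 ≥ 24 → 26 - 24 = 2 (next day)


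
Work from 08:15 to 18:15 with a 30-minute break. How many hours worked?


9h 30m (570 minutes)

Total time = (18×60+15) - (8×60+15)
= 1095 - 495 = 600 min
Minus break: 600 - 30 = 570 min
= 9h 30m


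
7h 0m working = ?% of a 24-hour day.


29.2%

Time: 420 minutes
Day: 1440 minutes
Percentage = (420/1440) × 100 ≈ 29.2%


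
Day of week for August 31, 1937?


Tuesday

Zeller's congruence:
q=31, m=8, k=37, j=19
h = (31 + ⌊13×9/5⌋ + 37 + ⌊37/4⌋ + ⌊19/4⌋ - 2×19) mod 7
= (31 + 23 + 37 + 9 + 4 - 38) mod 7
= 66 mod 7 = 3
h=3 → Tuesday


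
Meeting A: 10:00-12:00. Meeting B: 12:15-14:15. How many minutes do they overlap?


0 minutes

Meeting A: 600-720 (in minutes from midnight)
Meeting B: 735-855
Overlap start = max(600, 735) = 735
Overlap end = min(720, 855) = 720
Overlap = max(0, 720 - 735) = 0 min


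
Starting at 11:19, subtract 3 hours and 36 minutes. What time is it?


07:43

Start: 679 minutes from midnight
Subtract: 216 minutes
Remaining: 679 - 216 = 463
Hours: 7, Minutes: 43


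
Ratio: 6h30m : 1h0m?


Duration 1: 390 minutes
Duration 2: 60 minutes
Ratio = 390:60
GCD = 30
Simplified = 13:2
As a decimal: 13/2 = 6.50

13:2 (6.50)


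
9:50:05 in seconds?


35405 seconds

Hours: 9 × 3600 = 32400
Minutes: 50 × 60 = 3000
Seconds: 5
Total = 32400 + 3000 + 5 = 35405


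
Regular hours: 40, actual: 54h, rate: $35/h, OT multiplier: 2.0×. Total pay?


Regular: 40h × $35 = $1400.00
Overtime: 54 - 40 = 14h
OT pay: 14h × $35 × 2.0 = $980.00
Total = $1400.00 + $980.00 = $2380.00

$2380.00


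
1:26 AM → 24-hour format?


01:26

Input: 1:26 AM
AM hour stays: 1


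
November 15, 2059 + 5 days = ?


November 20, 2059

Start: November 15, 2059
Add 5 days
November 15 + 5 = November 20, 2059


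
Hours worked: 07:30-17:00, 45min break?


8h 45m (525 minutes)

Total time = (17×60+0) - (7×60+30)
= 1020 - 450 = 570 min
Minus break: 570 - 45 = 525 min
= 8h 45m


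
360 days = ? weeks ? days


51 weeks 3 days

Weeks: 360 ÷ 7 = 51 remainder 3


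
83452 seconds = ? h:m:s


Hours: 83452 ÷ 3600 = 23 remainder 652
Minutes: 652 ÷ 60 = 10 remainder 52
Seconds: 52

23h 10m 52s


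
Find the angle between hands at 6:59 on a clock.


144.5°

Hour hand = 6×30 + 59×0.5 = 209.5°
Minute hand = 59×6 = 354°
Difference = |209.5 - 354| = 144.5°


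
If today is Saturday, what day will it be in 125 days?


Start: Saturday (index 5)
(5 + 125) mod 7
= 130 mod 7
= 4
Index 4 → Friday

Friday


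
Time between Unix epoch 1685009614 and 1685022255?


12641 seconds (3.5 hours / 0.15 days)

Difference = 1685022255 - 1685009614 = 12641 seconds
In hours: 12641 / 3600 ≈ 3.5
In days: 12641 / 86400 ≈ 0.15


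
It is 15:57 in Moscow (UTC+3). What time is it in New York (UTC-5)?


07:57

Time difference = UTC-5 - UTC+3 = -8 hours
New hour = (15 -8) mod 24
= 7 mod 24 = 7
Minutes unchanged → 07:57


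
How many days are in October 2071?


31 days

Month: October (month 10)
October has 31 days


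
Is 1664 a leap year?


Yes

Rules: divisible by 4 AND (not by 100 OR by 400)
1664 ÷ 4 = 416 exactly → divisible by 4
1664 ÷ 100 = 16 remainder 64 → not divisible by 100
Divisible by 4 but not by 100 → leap year


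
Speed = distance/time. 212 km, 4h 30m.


Distance: 212 km
Time: 4h 30m = 270 min = 270/60 = 9/2 hours
Speed = 212 ÷ (9/2) = 212 × 2 / 9 = 424/9 ≈ 47.1 km/h

47.1 km/h


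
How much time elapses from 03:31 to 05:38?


2h 7m

End time in minutes: 5×60 + 38 = 338
Start time in minutes: 3×60 + 31 = 211
Difference = 338 - 211 = 127 minutes
= 2 hours 7 minutes


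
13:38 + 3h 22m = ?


Start: 818 minutes from midnight
Add: 202 minutes
Total: 1020 minutes
Hours: 1020 ÷ 60 = 17 remainder 0

17:00


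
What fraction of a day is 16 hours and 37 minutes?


0.6924 (69.24%)

Total minutes: 16×60 + 37 = 997
Day = 24×60 = 1440 minutes
Fraction = 997/1440 ≈ 0.6924
As a percentage: 997/1440 × 100 ≈ 69.24%


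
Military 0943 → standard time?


Hour: 9
9 < 12 → AM

9:43 AM


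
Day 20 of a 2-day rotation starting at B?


Shift A

Shifts: A, B
Start: B (index 1)
Day 20: (1 + 20 - 1) mod 2
= 20 mod 2
= 0
Index 0 → shift A


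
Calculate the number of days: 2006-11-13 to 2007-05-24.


From November 13, 2006 to May 24, 2007
Rest of November 2006: 30 - 13 = 17
Full months: December 31, January 31, February 2007 28, March 31, April 30
Days into May 2007: 24
Total = 17 + 31 + 31 + 28 + 31 + 30 + 24 = 192 days

192 days


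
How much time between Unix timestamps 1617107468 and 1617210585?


Difference = 1617210585 - 1617107468 = 103117 seconds
In hours: 103117 / 3600 ≈ 28.6
In days: 103117 / 86400 ≈ 1.19

103117 seconds (28.6 hours / 1.19 days)


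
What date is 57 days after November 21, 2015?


Start: November 21, 2015
Add 57 days
November 21 → December 1: 30 - 21 + 1 = 10 days (57 - 10 = 47 left)
December 1 → January 1: 31 - 1 + 1 = 31 days (47 - 31 = 16 left)
January 1 + 16 = January 17, 2016

January 17, 2016


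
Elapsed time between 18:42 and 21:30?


End time in minutes: 21×60 + 30 = 1290
Start time in minutes: 18×60 + 42 = 1122
Difference = 1290 - 1122 = 168 minutes
= 2 hours 48 minutes

2h 48m


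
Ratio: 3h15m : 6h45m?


Duration 1: 195 minutes
Duration 2: 405 minutes
Ratio = 195:405
GCD = 15
Simplified = 13:27
As a decimal: 13/27 ≈ 0.48

13:27 (0.48)


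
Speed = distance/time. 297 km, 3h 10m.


Distance: 297 km
Time: 3h 10m = 190 min = 190/60 = 19/6 hours
Speed = 297 ÷ (19/6) = 297 × 6 / 19 = 1782/19 ≈ 93.8 km/h

93.8 km/h


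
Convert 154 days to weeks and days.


22 weeks 0 days

Weeks: 154 ÷ 7 = 22 remainder 0


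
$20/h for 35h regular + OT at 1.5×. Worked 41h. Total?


$880.00

Regular: 35h × $20 = $700.00
Overtime: 41 - 35 = 6h
OT pay: 6h × $20 × 1.5 = $180.00
Total = $700.00 + $180.00 = $880.00


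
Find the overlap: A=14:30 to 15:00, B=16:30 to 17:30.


0 minutes

Meeting A: 870-900 (in minutes from midnight)
Meeting B: 990-1050
Overlap start = max(870, 990) = 990
Overlap end = min(900, 1050) = 900
Overlap = max(0, 900 - 990) = 0 min


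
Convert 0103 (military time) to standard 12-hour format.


Hour: 1
1 < 12 → AM

1:03 AM


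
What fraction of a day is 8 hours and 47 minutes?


Total minutes: 8×60 + 47 = 527
Day = 24×60 = 1440 minutes
Fraction = 527/1440 ≈ 0.3660
As a percentage: 527/1440 × 100 ≈ 36.60%

0.3660 (36.60%)


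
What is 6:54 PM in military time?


Input: 6:54 PM
PM: 6 + 12 = 18

18:54


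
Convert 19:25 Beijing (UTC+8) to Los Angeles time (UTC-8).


03:25

Time difference = UTC-8 - UTC+8 = -16 hours
New hour = (19 -16) mod 24
= 3 mod 24 = 3
Minutes unchanged → 03:25


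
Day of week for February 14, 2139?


Saturday

Zeller's congruence:
q=14, m=14, k=38, j=21
h = (14 + ⌊13×15/5⌋ + 38 + ⌊38/4⌋ + ⌊21/4⌋ - 2×21) mod 7
= (14 + 39 + 38 + 9 + 5 - 42) mod 7
= 63 mod 7 = 0
h=0 → Saturday


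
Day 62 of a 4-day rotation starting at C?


Shift D

Shifts: A, B, C, D
Start: C (index 2)
Day 62: (2 + 62 - 1) mod 4
= 63 mod 4
= 3
Index 3 → shift D


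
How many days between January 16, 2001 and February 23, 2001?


From January 16, 2001 to February 23, 2001
Rest of January 2001: 31 - 16 = 15
Days into February 2001: 23
Total = 15 + 23 = 38 days

38 days


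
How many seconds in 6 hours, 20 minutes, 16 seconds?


Hours: 6 × 3600 = 21600
Minutes: 20 × 60 = 1200
Seconds: 16
Total = 21600 + 1200 + 16 = 22816

22816 seconds


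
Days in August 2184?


Month: August (month 8)
August has 31 days

31 days


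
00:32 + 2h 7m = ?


Start: 32 minutes from midnight
Add: 127 minutes
Total: 159 minutes
Hours: 159 ÷ 60 = 2 remainder 39

02:39


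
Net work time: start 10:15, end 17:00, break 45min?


6h 0m (360 minutes)

Total time = (17×60+0) - (10×60+15)
= 1020 - 615 = 405 min
Minus break: 405 - 45 = 360 min
= 6h 0m


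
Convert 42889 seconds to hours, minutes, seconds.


Hours: 42889 ÷ 3600 = 11 remainder 3289
Minutes: 3289 ÷ 60 = 54 remainder 49
Seconds: 49

11h 54m 49s


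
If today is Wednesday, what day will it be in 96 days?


Monday

Start: Wednesday (index 2)
(2 + 96) mod 7
= 98 mod 7
= 0
Index 0 → Monday


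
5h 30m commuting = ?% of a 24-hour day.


Time: 330 minutes
Day: 1440 minutes
Percentage = (330/1440) × 100 ≈ 22.9%

22.9%


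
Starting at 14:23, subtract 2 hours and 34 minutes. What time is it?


11:49

Start: 863 minutes from midnight
Subtract: 154 minutes
Remaining: 863 - 154 = 709
Hours: 11, Minutes: 49


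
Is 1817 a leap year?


Rules: divisible by 4 AND (not by 100 OR by 400)
1817 ÷ 4 = 454 remainder 1 → not divisible by 4
Not divisible by 4 → not a leap year

No


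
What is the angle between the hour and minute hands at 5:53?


141.5°

Hour hand = 5×30 + 53×0.5 = 176.5°
Minute hand = 53×6 = 318°
Difference = |176.5 - 318| = 141.5°


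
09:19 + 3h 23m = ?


Start: 559 minutes from midnight
Add: 203 minutes
Total: 762 minutes
Hours: 762 ÷ 60 = 12 remainder 42

12:42


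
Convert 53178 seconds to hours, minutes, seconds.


14h 46m 18s

Hours: 53178 ÷ 3600 = 14 remainder 2778
Minutes: 2778 ÷ 60 = 46 remainder 18
Seconds: 18


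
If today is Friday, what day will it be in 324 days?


Start: Friday (index 4)
(4 + 324) mod 7
= 328 mod 7
= 6
Index 6 → Sunday

Sunday


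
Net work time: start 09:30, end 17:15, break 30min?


Total time = (17×60+15) - (9×60+30)
= 1035 - 570 = 465 min
Minus break: 465 - 30 = 435 min
= 7h 15m

7h 15m (435 minutes)


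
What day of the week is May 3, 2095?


Tuesday

Zeller's congruence:
q=3, m=5, k=95, j=20
h = (3 + ⌊13×6/5⌋ + 95 + ⌊95/4⌋ + ⌊20/4⌋ - 2×20) mod 7
= (3 + 15 + 95 + 23 + 5 - 40) mod 7
= 101 mod 7 = 3
h=3 → Tuesday


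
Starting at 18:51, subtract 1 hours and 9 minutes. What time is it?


Start: 1131 minutes from midnight
Subtract: 69 minutes
Remaining: 1131 - 69 = 1062
Hours: 17, Minutes: 42

17:42
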